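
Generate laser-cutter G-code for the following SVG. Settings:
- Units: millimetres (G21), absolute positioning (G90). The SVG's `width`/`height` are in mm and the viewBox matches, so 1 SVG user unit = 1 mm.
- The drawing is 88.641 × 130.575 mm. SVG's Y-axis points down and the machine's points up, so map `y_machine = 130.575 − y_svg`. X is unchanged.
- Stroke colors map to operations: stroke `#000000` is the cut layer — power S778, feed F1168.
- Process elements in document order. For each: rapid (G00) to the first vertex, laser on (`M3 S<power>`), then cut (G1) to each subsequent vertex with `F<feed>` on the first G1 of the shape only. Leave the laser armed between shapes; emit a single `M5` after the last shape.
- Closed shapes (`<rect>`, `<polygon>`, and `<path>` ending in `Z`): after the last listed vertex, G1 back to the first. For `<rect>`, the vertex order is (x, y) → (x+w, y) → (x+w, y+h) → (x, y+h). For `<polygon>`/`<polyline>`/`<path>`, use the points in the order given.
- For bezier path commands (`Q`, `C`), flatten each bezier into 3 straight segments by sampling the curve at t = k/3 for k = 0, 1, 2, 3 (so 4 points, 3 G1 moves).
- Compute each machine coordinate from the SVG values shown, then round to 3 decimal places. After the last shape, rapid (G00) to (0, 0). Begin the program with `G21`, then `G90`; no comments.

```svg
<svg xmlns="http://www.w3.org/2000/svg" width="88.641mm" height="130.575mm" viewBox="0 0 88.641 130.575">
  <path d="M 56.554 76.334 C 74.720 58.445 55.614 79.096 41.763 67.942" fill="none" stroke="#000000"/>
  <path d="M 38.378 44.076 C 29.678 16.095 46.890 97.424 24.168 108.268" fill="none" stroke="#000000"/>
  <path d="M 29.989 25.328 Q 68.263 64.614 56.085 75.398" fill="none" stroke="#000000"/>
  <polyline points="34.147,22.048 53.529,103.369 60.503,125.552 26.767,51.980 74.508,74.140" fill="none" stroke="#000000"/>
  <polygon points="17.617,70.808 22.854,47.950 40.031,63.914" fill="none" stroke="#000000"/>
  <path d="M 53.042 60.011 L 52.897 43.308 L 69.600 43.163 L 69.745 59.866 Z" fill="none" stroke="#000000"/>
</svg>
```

viewBox `0 0 88.641 130.575` with mm width/height → 1 unit = 1 mm. Flip: y_m = 130.575 − y_svg.

**Shape 1** — `<path>` cubic bezier, stroke `#000000` → cut (S778, F1168). Control points (SVG): P0=(56.554,76.334), P1=(74.720,58.445), P2=(55.614,79.096), P3=(41.763,67.942); sampled at t=k/3. Machine vertices: (56.554,54.241) → (63.871,61.889) → (55.791,59.475) → (41.763,62.633). Open path.

**Shape 2** — `<path>` cubic bezier, stroke `#000000` → cut (S778, F1168). Control points (SVG): P0=(38.378,44.076), P1=(29.678,16.095), P2=(46.890,97.424), P3=(24.168,108.268); sampled at t=k/3. Machine vertices: (38.378,86.499) → (35.877,84.702) → (36.017,49.987) → (24.168,22.307). Open path.

**Shape 3** — `<path>` quadratic bezier, stroke `#000000` → cut (S778, F1168). Control points (SVG): P0=(29.989,25.328), P1=(68.263,64.614), P2=(56.085,75.398); sampled at t=k/3. Machine vertices: (29.989,105.247) → (49.899,82.223) → (58.598,65.533) → (56.085,55.177). Open path.

**Shape 4** — `<polyline>` open polyline, stroke `#000000` → cut (S778, F1168). Machine vertices: (34.147,108.527) → (53.529,27.206) → (60.503,5.023) → (26.767,78.595) → (74.508,56.435). Open path.

**Shape 5** — `<polygon>` regular polygon, stroke `#000000` → cut (S778, F1168). Machine vertices: (17.617,59.767) → (22.854,82.625) → (40.031,66.661) → (17.617,59.767). Closed: final G1 returns to the first vertex.

**Shape 6** — `<path>` regular polygon, stroke `#000000` → cut (S778, F1168). Machine vertices: (53.042,70.564) → (52.897,87.267) → (69.600,87.412) → (69.745,70.709) → (53.042,70.564). Closed: final G1 returns to the first vertex.

G21
G90
G00 X56.554 Y54.241
M3 S778
G1 X63.871 Y61.889 F1168
G1 X55.791 Y59.475
G1 X41.763 Y62.633
G00 X38.378 Y86.499
M3 S778
G1 X35.877 Y84.702 F1168
G1 X36.017 Y49.987
G1 X24.168 Y22.307
G00 X29.989 Y105.247
M3 S778
G1 X49.899 Y82.223 F1168
G1 X58.598 Y65.533
G1 X56.085 Y55.177
G00 X34.147 Y108.527
M3 S778
G1 X53.529 Y27.206 F1168
G1 X60.503 Y5.023
G1 X26.767 Y78.595
G1 X74.508 Y56.435
G00 X17.617 Y59.767
M3 S778
G1 X22.854 Y82.625 F1168
G1 X40.031 Y66.661
G1 X17.617 Y59.767
G00 X53.042 Y70.564
M3 S778
G1 X52.897 Y87.267 F1168
G1 X69.600 Y87.412
G1 X69.745 Y70.709
G1 X53.042 Y70.564
M5
G00 X0.000 Y0.000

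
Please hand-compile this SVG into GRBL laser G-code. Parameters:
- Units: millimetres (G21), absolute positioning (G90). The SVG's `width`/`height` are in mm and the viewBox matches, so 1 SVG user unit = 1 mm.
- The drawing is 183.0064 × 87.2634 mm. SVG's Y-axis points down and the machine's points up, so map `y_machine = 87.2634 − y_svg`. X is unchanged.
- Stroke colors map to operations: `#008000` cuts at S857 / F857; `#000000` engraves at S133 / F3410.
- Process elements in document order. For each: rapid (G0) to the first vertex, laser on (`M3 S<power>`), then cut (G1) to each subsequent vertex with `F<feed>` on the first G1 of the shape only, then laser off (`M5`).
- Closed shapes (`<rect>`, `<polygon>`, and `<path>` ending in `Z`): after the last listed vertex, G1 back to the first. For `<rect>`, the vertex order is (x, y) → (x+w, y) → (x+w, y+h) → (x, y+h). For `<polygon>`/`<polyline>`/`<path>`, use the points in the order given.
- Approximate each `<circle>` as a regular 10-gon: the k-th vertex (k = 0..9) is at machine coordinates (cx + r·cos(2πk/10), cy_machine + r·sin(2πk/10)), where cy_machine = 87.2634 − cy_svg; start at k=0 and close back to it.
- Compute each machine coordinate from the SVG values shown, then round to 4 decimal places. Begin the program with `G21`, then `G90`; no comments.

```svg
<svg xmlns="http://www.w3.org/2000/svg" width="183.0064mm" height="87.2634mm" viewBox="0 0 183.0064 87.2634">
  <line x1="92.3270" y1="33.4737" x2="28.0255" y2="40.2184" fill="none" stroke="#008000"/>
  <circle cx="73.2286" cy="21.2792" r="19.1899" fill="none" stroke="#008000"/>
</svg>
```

Since the viewBox matches the mm dimensions, user units are millimetres directly. The only transform is the Y-flip y_m = 87.2634 − y_svg.

Shape 1 is a line segment drawn with `<line>`. Its stroke #008000 means cut at S857, F857. After flipping Y the toolpath is (92.3270,53.7897) → (28.0255,47.0450).

Shape 2 is a circle drawn with `<circle>`. Its stroke #008000 means cut at S857, F857. After flipping Y the toolpath is (92.4185,65.9842) → (88.7536,77.2637) → (79.1586,84.2349) → (67.2986,84.2349) → (57.7036,77.2637) → (54.0387,65.9842) → (57.7036,54.7047) → (67.2986,47.7335) → (79.1586,47.7335) → (88.7536,54.7047) → (92.4185,65.9842), returning to the start.

G21
G90
G0 X92.3270 Y53.7897
M3 S857
G1 X28.0255 Y47.0450 F857
M5
G0 X92.4185 Y65.9842
M3 S857
G1 X88.7536 Y77.2637 F857
G1 X79.1586 Y84.2349
G1 X67.2986 Y84.2349
G1 X57.7036 Y77.2637
G1 X54.0387 Y65.9842
G1 X57.7036 Y54.7047
G1 X67.2986 Y47.7335
G1 X79.1586 Y47.7335
G1 X88.7536 Y54.7047
G1 X92.4185 Y65.9842
M5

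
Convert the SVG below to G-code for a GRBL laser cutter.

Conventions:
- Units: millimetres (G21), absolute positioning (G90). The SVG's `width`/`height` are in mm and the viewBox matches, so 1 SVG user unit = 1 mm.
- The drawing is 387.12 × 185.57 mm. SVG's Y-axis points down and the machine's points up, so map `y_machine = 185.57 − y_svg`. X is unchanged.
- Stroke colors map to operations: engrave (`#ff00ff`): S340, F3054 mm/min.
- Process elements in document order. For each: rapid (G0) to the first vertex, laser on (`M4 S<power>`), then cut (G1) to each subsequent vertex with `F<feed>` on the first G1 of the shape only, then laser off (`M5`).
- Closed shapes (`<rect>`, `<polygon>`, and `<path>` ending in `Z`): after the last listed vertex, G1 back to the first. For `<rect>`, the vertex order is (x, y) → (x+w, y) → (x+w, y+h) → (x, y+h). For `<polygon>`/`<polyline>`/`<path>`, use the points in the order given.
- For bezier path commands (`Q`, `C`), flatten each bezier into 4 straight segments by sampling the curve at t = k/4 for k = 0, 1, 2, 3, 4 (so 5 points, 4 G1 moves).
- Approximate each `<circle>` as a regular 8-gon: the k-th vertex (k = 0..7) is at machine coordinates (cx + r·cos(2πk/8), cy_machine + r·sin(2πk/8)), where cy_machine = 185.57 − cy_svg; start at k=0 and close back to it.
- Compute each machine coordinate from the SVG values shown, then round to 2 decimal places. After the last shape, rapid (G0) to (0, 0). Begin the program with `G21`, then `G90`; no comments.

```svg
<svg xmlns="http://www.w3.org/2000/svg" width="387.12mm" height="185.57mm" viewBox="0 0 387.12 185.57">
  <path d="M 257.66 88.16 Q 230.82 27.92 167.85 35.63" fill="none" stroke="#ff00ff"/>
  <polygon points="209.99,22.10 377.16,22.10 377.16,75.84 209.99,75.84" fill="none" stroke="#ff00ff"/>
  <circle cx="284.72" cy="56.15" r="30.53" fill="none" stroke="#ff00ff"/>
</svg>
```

Since the viewBox matches the mm dimensions, user units are millimetres directly. The only transform is the Y-flip y_m = 185.57 − y_svg.

Shape 1 is a quadratic bezier drawn with `<path>`. Its stroke #ff00ff means engrave at S340, F3054. After flipping Y the toolpath is (257.66,97.41) → (241.98,123.28) → (221.79,140.66) → (197.08,149.55) → (167.85,149.94).

Shape 2 is a rectangle drawn with `<polygon>`. Its stroke #ff00ff means engrave at S340, F3054. After flipping Y the toolpath is (209.99,163.47) → (377.16,163.47) → (377.16,109.73) → (209.99,109.73) → (209.99,163.47), returning to the start.

Shape 3 is a circle drawn with `<circle>`. Its stroke #ff00ff means engrave at S340, F3054. After flipping Y the toolpath is (315.25,129.42) → (306.31,151.01) → (284.72,159.95) → (263.13,151.01) → (254.19,129.42) → (263.13,107.83) → (284.72,98.89) → (306.31,107.83) → (315.25,129.42), returning to the start.

G21
G90
G0 X257.66 Y97.41
M4 S340
G1 X241.98 Y123.28 F3054
G1 X221.79 Y140.66
G1 X197.08 Y149.55
G1 X167.85 Y149.94
M5
G0 X209.99 Y163.47
M4 S340
G1 X377.16 Y163.47 F3054
G1 X377.16 Y109.73
G1 X209.99 Y109.73
G1 X209.99 Y163.47
M5
G0 X315.25 Y129.42
M4 S340
G1 X306.31 Y151.01 F3054
G1 X284.72 Y159.95
G1 X263.13 Y151.01
G1 X254.19 Y129.42
G1 X263.13 Y107.83
G1 X284.72 Y98.89
G1 X306.31 Y107.83
G1 X315.25 Y129.42
M5
G0 X0.00 Y0.00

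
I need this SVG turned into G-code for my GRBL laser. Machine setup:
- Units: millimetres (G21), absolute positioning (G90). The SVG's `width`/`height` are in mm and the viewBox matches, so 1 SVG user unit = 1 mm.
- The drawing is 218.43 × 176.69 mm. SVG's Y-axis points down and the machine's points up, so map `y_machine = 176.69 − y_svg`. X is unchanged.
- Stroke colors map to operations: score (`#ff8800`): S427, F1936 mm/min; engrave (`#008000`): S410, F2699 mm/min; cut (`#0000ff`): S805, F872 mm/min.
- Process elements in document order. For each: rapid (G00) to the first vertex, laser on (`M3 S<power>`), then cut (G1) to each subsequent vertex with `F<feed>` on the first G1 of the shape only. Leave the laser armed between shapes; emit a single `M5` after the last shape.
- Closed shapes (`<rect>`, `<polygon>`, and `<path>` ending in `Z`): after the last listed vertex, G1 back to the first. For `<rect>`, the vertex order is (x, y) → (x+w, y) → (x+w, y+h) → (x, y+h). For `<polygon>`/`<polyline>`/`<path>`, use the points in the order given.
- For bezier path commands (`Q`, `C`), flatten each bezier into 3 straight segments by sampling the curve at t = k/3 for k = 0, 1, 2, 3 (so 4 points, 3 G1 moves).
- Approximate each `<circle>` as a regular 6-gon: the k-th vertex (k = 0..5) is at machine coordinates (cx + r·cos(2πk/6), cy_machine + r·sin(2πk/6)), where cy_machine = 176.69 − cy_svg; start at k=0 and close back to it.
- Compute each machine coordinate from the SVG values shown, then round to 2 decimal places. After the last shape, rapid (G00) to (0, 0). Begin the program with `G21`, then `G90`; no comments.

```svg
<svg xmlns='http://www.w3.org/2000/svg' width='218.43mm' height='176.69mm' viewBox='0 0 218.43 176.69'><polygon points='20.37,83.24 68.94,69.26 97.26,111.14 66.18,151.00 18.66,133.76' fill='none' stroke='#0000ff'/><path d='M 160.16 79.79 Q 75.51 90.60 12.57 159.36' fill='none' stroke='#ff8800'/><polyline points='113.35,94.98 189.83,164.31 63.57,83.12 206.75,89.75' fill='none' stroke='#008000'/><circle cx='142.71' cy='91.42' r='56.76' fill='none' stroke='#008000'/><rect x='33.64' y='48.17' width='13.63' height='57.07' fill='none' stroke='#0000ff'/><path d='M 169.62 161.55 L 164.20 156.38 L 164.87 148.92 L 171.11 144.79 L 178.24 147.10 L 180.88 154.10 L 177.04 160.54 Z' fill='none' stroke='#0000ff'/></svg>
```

Since the viewBox matches the mm dimensions, user units are millimetres directly. The only transform is the Y-flip y_m = 176.69 − y_svg.

Shape 1 is a regular polygon drawn with `<polygon>`. Its stroke #0000ff means cut at S805, F872. After flipping Y the toolpath is (20.37,93.45) → (68.94,107.43) → (97.26,65.55) → (66.18,25.69) → (18.66,42.93) → (20.37,93.45), returning to the start.

Shape 2 is a quadratic bezier drawn with `<path>`. Its stroke #ff8800 means score at S427, F1936. After flipping Y the toolpath is (160.16,96.90) → (106.14,83.25) → (56.94,56.73) → (12.57,17.33).

Shape 3 is a open polyline drawn with `<polyline>`. Its stroke #008000 means engrave at S410, F2699. After flipping Y the toolpath is (113.35,81.71) → (189.83,12.38) → (63.57,93.57) → (206.75,86.94).

Shape 4 is a circle drawn with `<circle>`. Its stroke #008000 means engrave at S410, F2699. After flipping Y the toolpath is (199.47,85.27) → (171.09,134.43) → (114.33,134.43) → (85.95,85.27) → (114.33,36.11) → (171.09,36.11) → (199.47,85.27), returning to the start.

Shape 5 is a rectangle drawn with `<rect>`. Its stroke #0000ff means cut at S805, F872. After flipping Y the toolpath is (33.64,128.52) → (47.27,128.52) → (47.27,71.45) → (33.64,71.45) → (33.64,128.52), returning to the start.

Shape 6 is a regular polygon drawn with `<path>`. Its stroke #0000ff means cut at S805, F872. After flipping Y the toolpath is (169.62,15.14) → (164.20,20.31) → (164.87,27.77) → (171.11,31.90) → (178.24,29.59) → (180.88,22.59) → (177.04,16.15) → (169.62,15.14), returning to the start.

G21
G90
G00 X20.37 Y93.45
M3 S805
G1 X68.94 Y107.43 F872
G1 X97.26 Y65.55
G1 X66.18 Y25.69
G1 X18.66 Y42.93
G1 X20.37 Y93.45
G00 X160.16 Y96.90
M3 S427
G1 X106.14 Y83.25 F1936
G1 X56.94 Y56.73
G1 X12.57 Y17.33
G00 X113.35 Y81.71
M3 S410
G1 X189.83 Y12.38 F2699
G1 X63.57 Y93.57
G1 X206.75 Y86.94
G00 X199.47 Y85.27
M3 S410
G1 X171.09 Y134.43 F2699
G1 X114.33 Y134.43
G1 X85.95 Y85.27
G1 X114.33 Y36.11
G1 X171.09 Y36.11
G1 X199.47 Y85.27
G00 X33.64 Y128.52
M3 S805
G1 X47.27 Y128.52 F872
G1 X47.27 Y71.45
G1 X33.64 Y71.45
G1 X33.64 Y128.52
G00 X169.62 Y15.14
M3 S805
G1 X164.20 Y20.31 F872
G1 X164.87 Y27.77
G1 X171.11 Y31.90
G1 X178.24 Y29.59
G1 X180.88 Y22.59
G1 X177.04 Y16.15
G1 X169.62 Y15.14
M5
G00 X0.00 Y0.00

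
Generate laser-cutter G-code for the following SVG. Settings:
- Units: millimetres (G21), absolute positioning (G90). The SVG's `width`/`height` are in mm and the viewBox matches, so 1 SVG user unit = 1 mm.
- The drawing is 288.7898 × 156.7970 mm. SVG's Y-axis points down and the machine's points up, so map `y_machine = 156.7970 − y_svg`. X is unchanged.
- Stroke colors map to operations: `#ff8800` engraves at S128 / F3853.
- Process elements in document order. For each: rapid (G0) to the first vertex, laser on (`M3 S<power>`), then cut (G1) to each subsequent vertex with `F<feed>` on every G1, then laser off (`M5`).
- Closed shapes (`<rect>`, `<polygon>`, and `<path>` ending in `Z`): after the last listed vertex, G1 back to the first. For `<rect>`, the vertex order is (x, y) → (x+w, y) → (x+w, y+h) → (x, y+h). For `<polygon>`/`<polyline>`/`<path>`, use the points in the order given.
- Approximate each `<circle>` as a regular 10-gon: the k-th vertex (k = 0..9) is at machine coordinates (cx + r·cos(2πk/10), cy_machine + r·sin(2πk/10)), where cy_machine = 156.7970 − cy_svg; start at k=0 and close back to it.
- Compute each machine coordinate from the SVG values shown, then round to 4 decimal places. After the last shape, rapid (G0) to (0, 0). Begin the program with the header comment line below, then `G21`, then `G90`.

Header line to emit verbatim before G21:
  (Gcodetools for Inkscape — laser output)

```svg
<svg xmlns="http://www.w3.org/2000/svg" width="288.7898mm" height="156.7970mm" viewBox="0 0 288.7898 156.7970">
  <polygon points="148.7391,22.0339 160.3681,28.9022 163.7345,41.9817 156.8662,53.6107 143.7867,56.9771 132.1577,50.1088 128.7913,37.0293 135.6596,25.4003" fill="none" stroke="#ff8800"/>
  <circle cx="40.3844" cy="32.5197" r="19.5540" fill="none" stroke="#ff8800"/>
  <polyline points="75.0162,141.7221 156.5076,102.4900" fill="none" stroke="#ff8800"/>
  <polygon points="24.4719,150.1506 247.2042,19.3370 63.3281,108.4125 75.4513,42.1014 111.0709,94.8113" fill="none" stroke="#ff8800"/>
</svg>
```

Since the viewBox matches the mm dimensions, user units are millimetres directly. The only transform is the Y-flip y_m = 156.7970 − y_svg.

Shape 1 is a regular polygon drawn with `<polygon>`. Its stroke #ff8800 means engrave at S128, F3853. After flipping Y the toolpath is (148.7391,134.7631) → (160.3681,127.8948) → (163.7345,114.8153) → (156.8662,103.1863) → (143.7867,99.8199) → (132.1577,106.6882) → (128.7913,119.7677) → (135.6596,131.3967) → (148.7391,134.7631), returning to the start.

Shape 2 is a circle drawn with `<circle>`. Its stroke #ff8800 means engrave at S128, F3853. After flipping Y the toolpath is (59.9384,124.2773) → (56.2039,135.7709) → (46.4269,142.8743) → (34.3419,142.8743) → (24.5649,135.7709) → (20.8304,124.2773) → (24.5649,112.7837) → (34.3419,105.6803) → (46.4269,105.6803) → (56.2039,112.7837) → (59.9384,124.2773), returning to the start.

Shape 3 is a line segment drawn with `<polyline>`. Its stroke #ff8800 means engrave at S128, F3853. After flipping Y the toolpath is (75.0162,15.0749) → (156.5076,54.3070).

Shape 4 is a closed polygon drawn with `<polygon>`. Its stroke #ff8800 means engrave at S128, F3853. After flipping Y the toolpath is (24.4719,6.6464) → (247.2042,137.4600) → (63.3281,48.3845) → (75.4513,114.6956) → (111.0709,61.9857) → (24.4719,6.6464), returning to the start.

(Gcodetools for Inkscape — laser output)
G21
G90
G0 X148.7391 Y134.7631
M3 S128
G1 X160.3681 Y127.8948 F3853
G1 X163.7345 Y114.8153 F3853
G1 X156.8662 Y103.1863 F3853
G1 X143.7867 Y99.8199 F3853
G1 X132.1577 Y106.6882 F3853
G1 X128.7913 Y119.7677 F3853
G1 X135.6596 Y131.3967 F3853
G1 X148.7391 Y134.7631 F3853
M5
G0 X59.9384 Y124.2773
M3 S128
G1 X56.2039 Y135.7709 F3853
G1 X46.4269 Y142.8743 F3853
G1 X34.3419 Y142.8743 F3853
G1 X24.5649 Y135.7709 F3853
G1 X20.8304 Y124.2773 F3853
G1 X24.5649 Y112.7837 F3853
G1 X34.3419 Y105.6803 F3853
G1 X46.4269 Y105.6803 F3853
G1 X56.2039 Y112.7837 F3853
G1 X59.9384 Y124.2773 F3853
M5
G0 X75.0162 Y15.0749
M3 S128
G1 X156.5076 Y54.3070 F3853
M5
G0 X24.4719 Y6.6464
M3 S128
G1 X247.2042 Y137.4600 F3853
G1 X63.3281 Y48.3845 F3853
G1 X75.4513 Y114.6956 F3853
G1 X111.0709 Y61.9857 F3853
G1 X24.4719 Y6.6464 F3853
M5
G0 X0.0000 Y0.0000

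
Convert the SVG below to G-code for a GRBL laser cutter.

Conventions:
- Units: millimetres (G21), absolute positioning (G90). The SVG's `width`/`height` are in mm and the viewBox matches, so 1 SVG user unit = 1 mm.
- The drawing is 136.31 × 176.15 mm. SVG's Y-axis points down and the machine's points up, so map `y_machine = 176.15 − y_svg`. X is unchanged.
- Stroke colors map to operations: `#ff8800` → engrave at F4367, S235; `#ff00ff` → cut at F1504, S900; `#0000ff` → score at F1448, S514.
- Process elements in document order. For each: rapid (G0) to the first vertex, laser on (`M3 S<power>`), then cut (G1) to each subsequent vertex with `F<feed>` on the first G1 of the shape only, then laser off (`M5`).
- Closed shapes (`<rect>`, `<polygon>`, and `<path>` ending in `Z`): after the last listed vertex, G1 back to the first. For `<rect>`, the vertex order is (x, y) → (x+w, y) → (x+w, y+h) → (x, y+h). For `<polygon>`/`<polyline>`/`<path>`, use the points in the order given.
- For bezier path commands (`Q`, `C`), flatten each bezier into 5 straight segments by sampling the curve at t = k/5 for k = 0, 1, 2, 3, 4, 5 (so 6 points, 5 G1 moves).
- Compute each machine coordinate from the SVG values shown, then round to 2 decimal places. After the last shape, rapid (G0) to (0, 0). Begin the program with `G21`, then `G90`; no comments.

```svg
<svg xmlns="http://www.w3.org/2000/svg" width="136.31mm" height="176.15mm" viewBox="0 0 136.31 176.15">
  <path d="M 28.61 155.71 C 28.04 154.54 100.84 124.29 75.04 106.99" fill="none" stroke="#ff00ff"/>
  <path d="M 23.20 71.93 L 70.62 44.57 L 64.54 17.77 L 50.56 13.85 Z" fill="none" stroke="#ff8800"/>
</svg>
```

G21
G90
G0 X28.61 Y20.44
M3 S900
G1 X35.70 Y24.30 F1504
G1 X52.14 Y33.11
G1 X69.68 Y44.87
G1 X80.06 Y57.56
G1 X75.04 Y69.16
M5
G0 X23.20 Y104.22
M3 S235
G1 X70.62 Y131.58 F4367
G1 X64.54 Y158.38
G1 X50.56 Y162.30
G1 X23.20 Y104.22
M5
G0 X0.00 Y0.00

viewBox `0 0 136.31 176.15` with mm width/height → 1 unit = 1 mm. Flip: y_m = 176.15 − y_svg.

**Shape 1** — `<path>` cubic bezier, stroke `#ff00ff` → cut (S900, F1504). Control points (SVG): P0=(28.61,155.71), P1=(28.04,154.54), P2=(100.84,124.29), P3=(75.04,106.99); sampled at t=k/5. Machine vertices: (28.61,20.44) → (35.70,24.30) → (52.14,33.11) → (69.68,44.87) → (80.06,57.56) → (75.04,69.16). Open path.

**Shape 2** — `<path>` closed polygon, stroke `#ff8800` → engrave (S235, F4367). Machine vertices: (23.20,104.22) → (70.62,131.58) → (64.54,158.38) → (50.56,162.30) → (23.20,104.22). Closed: final G1 returns to the first vertex.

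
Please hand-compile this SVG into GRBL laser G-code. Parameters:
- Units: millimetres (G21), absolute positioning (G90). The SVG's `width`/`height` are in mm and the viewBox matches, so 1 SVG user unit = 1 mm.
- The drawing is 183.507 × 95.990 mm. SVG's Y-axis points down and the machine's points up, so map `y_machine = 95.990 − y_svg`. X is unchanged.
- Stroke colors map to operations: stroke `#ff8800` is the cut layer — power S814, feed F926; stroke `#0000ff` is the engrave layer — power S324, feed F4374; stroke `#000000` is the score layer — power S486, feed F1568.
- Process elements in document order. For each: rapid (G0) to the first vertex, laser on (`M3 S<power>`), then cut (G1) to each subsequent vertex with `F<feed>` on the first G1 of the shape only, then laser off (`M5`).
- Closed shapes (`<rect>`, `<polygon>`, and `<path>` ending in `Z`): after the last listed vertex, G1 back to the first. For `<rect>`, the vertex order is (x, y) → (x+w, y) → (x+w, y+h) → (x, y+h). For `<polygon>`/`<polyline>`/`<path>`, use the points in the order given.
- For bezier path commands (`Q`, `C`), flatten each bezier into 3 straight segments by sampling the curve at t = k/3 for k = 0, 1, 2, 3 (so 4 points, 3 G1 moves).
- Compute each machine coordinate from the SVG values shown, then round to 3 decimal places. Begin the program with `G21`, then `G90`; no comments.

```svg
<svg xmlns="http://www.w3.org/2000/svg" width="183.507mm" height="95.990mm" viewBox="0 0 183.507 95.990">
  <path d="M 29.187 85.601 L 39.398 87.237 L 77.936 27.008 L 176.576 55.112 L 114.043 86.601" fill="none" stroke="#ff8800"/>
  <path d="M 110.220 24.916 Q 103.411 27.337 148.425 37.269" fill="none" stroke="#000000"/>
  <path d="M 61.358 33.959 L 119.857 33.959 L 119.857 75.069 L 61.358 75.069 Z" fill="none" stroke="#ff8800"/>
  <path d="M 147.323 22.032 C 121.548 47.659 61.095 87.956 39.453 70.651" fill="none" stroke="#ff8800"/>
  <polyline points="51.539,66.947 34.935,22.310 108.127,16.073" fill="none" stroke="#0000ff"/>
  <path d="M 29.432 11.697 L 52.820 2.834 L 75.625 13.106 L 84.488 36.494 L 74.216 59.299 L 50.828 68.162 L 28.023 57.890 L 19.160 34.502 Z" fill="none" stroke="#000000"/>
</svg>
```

G21
G90
G0 X29.187 Y10.389
M3 S814
G1 X39.398 Y8.753 F926
G1 X77.936 Y68.982
G1 X176.576 Y40.878
G1 X114.043 Y9.389
M5
G0 X110.220 Y71.074
M3 S486
G1 X111.439 Y68.625 F1568
G1 X124.174 Y64.508
G1 X148.425 Y58.721
M5
G0 X61.358 Y62.031
M3 S814
G1 X119.857 Y62.031 F926
G1 X119.857 Y20.921
G1 X61.358 Y20.921
G1 X61.358 Y62.031
M5
G0 X147.323 Y73.958
M3 S814
G1 X112.710 Y46.118 F926
G1 X71.310 Y24.558
G1 X39.453 Y25.339
M5
G0 X51.539 Y29.043
M3 S324
G1 X34.935 Y73.680 F4374
G1 X108.127 Y79.917
M5
G0 X29.432 Y84.293
M3 S486
G1 X52.820 Y93.156 F1568
G1 X75.625 Y82.884
G1 X84.488 Y59.496
G1 X74.216 Y36.691
G1 X50.828 Y27.828
G1 X28.023 Y38.100
G1 X19.160 Y61.488
G1 X29.432 Y84.293
M5

1 u = 1 mm; y_m = 95.990 − y.

[1] `<path>` open polyline, #ff8800→cut S814 F926: (29.187,10.389) → (39.398,8.753) → (77.936,68.982) → (176.576,40.878) → (114.043,9.389)

[2] `<path>` quadratic bezier, #000000→score S486 F1568: (110.220,71.074) → (111.439,68.625) → (124.174,64.508) → (148.425,58.721)

[3] `<path>` rectangle, #ff8800→cut S814 F926: (61.358,62.031) → (119.857,62.031) → (119.857,20.921) → (61.358,20.921) → (61.358,62.031) (closed)

[4] `<path>` cubic bezier, #ff8800→cut S814 F926: (147.323,73.958) → (112.710,46.118) → (71.310,24.558) → (39.453,25.339)

[5] `<polyline>` open polyline, #0000ff→engrave S324 F4374: (51.539,29.043) → (34.935,73.680) → (108.127,79.917)

[6] `<path>` regular polygon, #000000→score S486 F1568: (29.432,84.293) → (52.820,93.156) → (75.625,82.884) → (84.488,59.496) → (74.216,36.691) → (50.828,27.828) → (28.023,38.100) → (19.160,61.488) → (29.432,84.293) (closed)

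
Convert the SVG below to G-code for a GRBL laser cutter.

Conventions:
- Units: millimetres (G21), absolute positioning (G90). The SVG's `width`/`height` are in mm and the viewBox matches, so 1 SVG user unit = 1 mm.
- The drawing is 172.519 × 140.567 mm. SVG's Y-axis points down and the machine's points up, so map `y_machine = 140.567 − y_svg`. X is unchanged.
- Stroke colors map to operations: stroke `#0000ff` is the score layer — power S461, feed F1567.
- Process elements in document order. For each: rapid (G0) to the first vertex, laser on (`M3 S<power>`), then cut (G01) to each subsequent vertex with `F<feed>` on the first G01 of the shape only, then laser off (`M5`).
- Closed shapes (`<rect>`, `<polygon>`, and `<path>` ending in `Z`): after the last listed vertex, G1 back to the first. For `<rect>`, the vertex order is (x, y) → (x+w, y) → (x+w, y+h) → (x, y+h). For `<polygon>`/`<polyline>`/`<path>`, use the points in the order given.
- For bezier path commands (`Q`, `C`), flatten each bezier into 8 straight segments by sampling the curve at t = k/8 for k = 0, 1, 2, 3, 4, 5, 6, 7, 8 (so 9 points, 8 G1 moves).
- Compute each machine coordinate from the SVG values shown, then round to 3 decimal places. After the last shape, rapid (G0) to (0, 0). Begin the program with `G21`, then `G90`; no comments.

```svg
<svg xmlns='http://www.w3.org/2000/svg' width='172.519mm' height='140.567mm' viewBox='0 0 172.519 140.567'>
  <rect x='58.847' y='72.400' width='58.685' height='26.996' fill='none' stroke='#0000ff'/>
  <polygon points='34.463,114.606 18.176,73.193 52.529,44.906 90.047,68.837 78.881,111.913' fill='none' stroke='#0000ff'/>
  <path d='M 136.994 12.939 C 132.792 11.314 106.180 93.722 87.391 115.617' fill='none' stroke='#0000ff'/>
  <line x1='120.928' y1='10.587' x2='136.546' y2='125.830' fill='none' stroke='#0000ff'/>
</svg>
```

Since the viewBox matches the mm dimensions, user units are millimetres directly. The only transform is the Y-flip y_m = 140.567 − y_svg.

Shape 1 is a rectangle drawn with `<rect>`. Its stroke #0000ff means score at S461, F1567. After flipping Y the toolpath is (58.847,68.167) → (117.532,68.167) → (117.532,41.171) → (58.847,41.171) → (58.847,68.167), returning to the start.

Shape 2 is a regular polygon drawn with `<polygon>`. Its stroke #0000ff means score at S461, F1567. After flipping Y the toolpath is (34.463,25.961) → (18.176,67.374) → (52.529,95.661) → (90.047,71.730) → (78.881,28.654) → (34.463,25.961), returning to the start.

Shape 3 is a cubic bezier drawn with `<path>`. Its stroke #0000ff means score at S461, F1567. After flipping Y the toolpath is (136.994,127.628) → (134.427,124.581) → (130.113,115.349) → (124.407,101.627) → (117.663,85.109) → (110.235,67.488) → (102.477,50.459) → (94.745,35.715) → (87.391,24.950).

Shape 4 is a line segment drawn with `<line>`. Its stroke #0000ff means score at S461, F1567. After flipping Y the toolpath is (120.928,129.980) → (136.546,14.737).

G21
G90
G0 X58.847 Y68.167
M3 S461
G01 X117.532 Y68.167 F1567
G01 X117.532 Y41.171
G01 X58.847 Y41.171
G01 X58.847 Y68.167
M5
G0 X34.463 Y25.961
M3 S461
G01 X18.176 Y67.374 F1567
G01 X52.529 Y95.661
G01 X90.047 Y71.730
G01 X78.881 Y28.654
G01 X34.463 Y25.961
M5
G0 X136.994 Y127.628
M3 S461
G01 X134.427 Y124.581 F1567
G01 X130.113 Y115.349
G01 X124.407 Y101.627
G01 X117.663 Y85.109
G01 X110.235 Y67.488
G01 X102.477 Y50.459
G01 X94.745 Y35.715
G01 X87.391 Y24.950
M5
G0 X120.928 Y129.980
M3 S461
G01 X136.546 Y14.737 F1567
M5
G0 X0.000 Y0.000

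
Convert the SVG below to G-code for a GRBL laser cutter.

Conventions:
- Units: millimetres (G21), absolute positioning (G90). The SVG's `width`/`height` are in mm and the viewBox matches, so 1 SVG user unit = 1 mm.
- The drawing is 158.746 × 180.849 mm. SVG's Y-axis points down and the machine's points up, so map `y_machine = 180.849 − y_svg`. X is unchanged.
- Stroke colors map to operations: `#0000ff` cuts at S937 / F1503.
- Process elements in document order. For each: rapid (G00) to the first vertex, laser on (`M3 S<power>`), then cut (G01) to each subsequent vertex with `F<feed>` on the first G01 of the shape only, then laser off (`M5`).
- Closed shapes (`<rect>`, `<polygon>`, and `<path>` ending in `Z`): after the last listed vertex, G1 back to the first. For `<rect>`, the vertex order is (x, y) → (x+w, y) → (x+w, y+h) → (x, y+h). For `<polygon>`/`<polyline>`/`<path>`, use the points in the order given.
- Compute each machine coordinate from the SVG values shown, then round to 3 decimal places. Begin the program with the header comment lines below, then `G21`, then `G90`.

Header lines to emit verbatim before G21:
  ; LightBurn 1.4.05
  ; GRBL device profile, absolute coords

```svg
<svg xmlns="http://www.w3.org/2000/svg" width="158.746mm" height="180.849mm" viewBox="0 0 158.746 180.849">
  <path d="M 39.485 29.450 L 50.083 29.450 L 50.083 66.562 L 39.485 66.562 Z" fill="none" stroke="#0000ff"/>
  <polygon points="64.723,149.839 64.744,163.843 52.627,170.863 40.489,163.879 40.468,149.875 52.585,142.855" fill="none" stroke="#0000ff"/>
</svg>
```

viewBox `0 0 158.746 180.849` with mm width/height → 1 unit = 1 mm. Flip: y_m = 180.849 − y_svg.

**Shape 1** — `<path>` rectangle, stroke `#0000ff` → cut (S937, F1503). Machine vertices: (39.485,151.399) → (50.083,151.399) → (50.083,114.287) → (39.485,114.287) → (39.485,151.399). Closed: final G1 returns to the first vertex.

**Shape 2** — `<polygon>` regular polygon, stroke `#0000ff` → cut (S937, F1503). Machine vertices: (64.723,31.010) → (64.744,17.006) → (52.627,9.986) → (40.489,16.970) → (40.468,30.974) → (52.585,37.994) → (64.723,31.010). Closed: final G1 returns to the first vertex.

; LightBurn 1.4.05
; GRBL device profile, absolute coords
G21
G90
G00 X39.485 Y151.399
M3 S937
G01 X50.083 Y151.399 F1503
G01 X50.083 Y114.287
G01 X39.485 Y114.287
G01 X39.485 Y151.399
M5
G00 X64.723 Y31.010
M3 S937
G01 X64.744 Y17.006 F1503
G01 X52.627 Y9.986
G01 X40.489 Y16.970
G01 X40.468 Y30.974
G01 X52.585 Y37.994
G01 X64.723 Y31.010
M5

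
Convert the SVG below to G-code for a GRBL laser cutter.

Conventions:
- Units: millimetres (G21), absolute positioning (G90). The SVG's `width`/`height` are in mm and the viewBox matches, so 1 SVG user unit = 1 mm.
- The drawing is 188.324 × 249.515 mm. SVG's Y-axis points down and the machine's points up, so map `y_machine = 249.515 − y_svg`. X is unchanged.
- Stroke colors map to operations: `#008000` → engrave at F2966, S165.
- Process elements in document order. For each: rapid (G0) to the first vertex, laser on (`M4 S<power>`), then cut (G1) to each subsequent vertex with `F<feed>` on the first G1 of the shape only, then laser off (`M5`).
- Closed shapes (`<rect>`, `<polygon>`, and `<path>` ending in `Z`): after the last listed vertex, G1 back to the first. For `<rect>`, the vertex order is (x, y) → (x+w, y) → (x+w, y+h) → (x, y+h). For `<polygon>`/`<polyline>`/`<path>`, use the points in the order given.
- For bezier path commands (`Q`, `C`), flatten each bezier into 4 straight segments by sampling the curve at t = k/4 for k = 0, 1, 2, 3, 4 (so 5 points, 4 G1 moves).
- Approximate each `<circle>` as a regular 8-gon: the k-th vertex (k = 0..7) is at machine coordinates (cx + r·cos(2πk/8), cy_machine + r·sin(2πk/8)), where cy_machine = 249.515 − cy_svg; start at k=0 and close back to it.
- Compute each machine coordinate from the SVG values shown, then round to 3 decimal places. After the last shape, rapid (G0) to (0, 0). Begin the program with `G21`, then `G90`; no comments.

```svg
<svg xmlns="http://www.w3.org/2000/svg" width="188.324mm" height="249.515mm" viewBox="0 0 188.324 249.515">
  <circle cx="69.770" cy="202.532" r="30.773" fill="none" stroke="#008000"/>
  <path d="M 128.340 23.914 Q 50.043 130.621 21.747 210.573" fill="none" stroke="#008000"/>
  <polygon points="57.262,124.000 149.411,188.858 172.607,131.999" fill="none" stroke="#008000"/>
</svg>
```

viewBox `0 0 188.324 249.515` with mm width/height → 1 unit = 1 mm. Flip: y_m = 249.515 − y_svg.

**Shape 1** — `<circle>` circle, stroke `#008000` → engrave (S165, F2966). Machine vertices: (100.543,46.983) → (91.530,68.743) → (69.770,77.756) → (48.010,68.743) → (38.997,46.983) → (48.010,25.223) → (69.770,16.210) → (91.530,25.223) → (100.543,46.983). Closed: final G1 returns to the first vertex.

**Shape 2** — `<path>` quadratic bezier, stroke `#008000` → engrave (S165, F2966). Control points (SVG): P0=(128.340,23.914), P1=(50.043,130.621), P2=(21.747,210.573); sampled at t=k/4. Machine vertices: (128.340,225.601) → (92.317,173.920) → (62.543,125.583) → (39.020,80.590) → (21.747,38.942). Open path.

**Shape 3** — `<polygon>` closed polygon, stroke `#008000` → engrave (S165, F2966). Machine vertices: (57.262,125.515) → (149.411,60.657) → (172.607,117.516) → (57.262,125.515). Closed: final G1 returns to the first vertex.

G21
G90
G0 X100.543 Y46.983
M4 S165
G1 X91.530 Y68.743 F2966
G1 X69.770 Y77.756
G1 X48.010 Y68.743
G1 X38.997 Y46.983
G1 X48.010 Y25.223
G1 X69.770 Y16.210
G1 X91.530 Y25.223
G1 X100.543 Y46.983
M5
G0 X128.340 Y225.601
M4 S165
G1 X92.317 Y173.920 F2966
G1 X62.543 Y125.583
G1 X39.020 Y80.590
G1 X21.747 Y38.942
M5
G0 X57.262 Y125.515
M4 S165
G1 X149.411 Y60.657 F2966
G1 X172.607 Y117.516
G1 X57.262 Y125.515
M5
G0 X0.000 Y0.000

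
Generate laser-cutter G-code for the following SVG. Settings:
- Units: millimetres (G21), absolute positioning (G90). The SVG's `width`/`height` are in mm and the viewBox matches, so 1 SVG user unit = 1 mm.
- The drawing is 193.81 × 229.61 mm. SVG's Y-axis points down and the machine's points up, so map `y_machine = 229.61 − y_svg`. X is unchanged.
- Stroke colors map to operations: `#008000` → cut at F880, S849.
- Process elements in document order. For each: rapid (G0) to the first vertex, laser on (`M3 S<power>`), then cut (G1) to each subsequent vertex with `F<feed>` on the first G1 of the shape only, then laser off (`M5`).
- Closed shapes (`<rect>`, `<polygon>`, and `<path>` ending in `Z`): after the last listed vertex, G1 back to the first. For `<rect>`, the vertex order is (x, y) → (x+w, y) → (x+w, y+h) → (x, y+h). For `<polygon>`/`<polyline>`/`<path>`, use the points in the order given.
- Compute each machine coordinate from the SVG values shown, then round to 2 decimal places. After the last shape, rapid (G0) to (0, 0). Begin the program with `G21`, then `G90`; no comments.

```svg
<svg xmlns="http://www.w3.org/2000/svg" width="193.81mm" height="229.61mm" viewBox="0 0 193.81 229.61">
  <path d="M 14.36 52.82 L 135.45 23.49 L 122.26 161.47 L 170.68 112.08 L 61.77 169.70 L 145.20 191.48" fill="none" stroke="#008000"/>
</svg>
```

G21
G90
G0 X14.36 Y176.79
M3 S849
G1 X135.45 Y206.12 F880
G1 X122.26 Y68.14
G1 X170.68 Y117.53
G1 X61.77 Y59.91
G1 X145.20 Y38.13
M5
G0 X0.00 Y0.00

Since the viewBox matches the mm dimensions, user units are millimetres directly. The only transform is the Y-flip y_m = 229.61 − y_svg.

Shape 1 is a open polyline drawn with `<path>`. Its stroke #008000 means cut at S849, F880. After flipping Y the toolpath is (14.36,176.79) → (135.45,206.12) → (122.26,68.14) → (170.68,117.53) → (61.77,59.91) → (145.20,38.13).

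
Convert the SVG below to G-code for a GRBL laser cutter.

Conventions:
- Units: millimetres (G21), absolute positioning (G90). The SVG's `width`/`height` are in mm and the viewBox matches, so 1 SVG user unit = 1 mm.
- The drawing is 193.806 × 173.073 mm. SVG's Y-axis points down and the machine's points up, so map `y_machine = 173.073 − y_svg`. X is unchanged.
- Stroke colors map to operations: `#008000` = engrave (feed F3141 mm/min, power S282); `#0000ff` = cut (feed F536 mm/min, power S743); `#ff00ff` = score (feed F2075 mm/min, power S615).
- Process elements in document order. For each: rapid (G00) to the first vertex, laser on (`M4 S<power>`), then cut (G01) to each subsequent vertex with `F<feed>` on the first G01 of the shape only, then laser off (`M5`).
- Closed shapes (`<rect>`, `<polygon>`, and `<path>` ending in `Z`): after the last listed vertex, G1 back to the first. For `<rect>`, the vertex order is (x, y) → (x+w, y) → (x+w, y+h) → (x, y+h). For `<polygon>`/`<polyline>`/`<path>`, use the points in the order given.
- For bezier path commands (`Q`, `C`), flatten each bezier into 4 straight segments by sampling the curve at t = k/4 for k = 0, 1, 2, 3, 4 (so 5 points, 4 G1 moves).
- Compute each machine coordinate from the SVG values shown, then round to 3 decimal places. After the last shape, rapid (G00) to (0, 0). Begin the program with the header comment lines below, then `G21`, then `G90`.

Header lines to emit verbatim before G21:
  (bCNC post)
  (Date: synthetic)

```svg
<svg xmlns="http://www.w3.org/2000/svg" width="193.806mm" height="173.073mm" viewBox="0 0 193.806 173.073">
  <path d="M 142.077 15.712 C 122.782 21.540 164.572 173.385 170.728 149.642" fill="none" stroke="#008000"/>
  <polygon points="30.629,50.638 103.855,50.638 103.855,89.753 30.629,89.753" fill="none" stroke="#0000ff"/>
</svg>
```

(bCNC post)
(Date: synthetic)
G21
G90
G00 X142.077 Y157.361
M4 S282
G01 X137.548 Y130.637 F3141
G01 X146.858 Y79.307
G01 X160.941 Y33.521
G01 X170.728 Y23.431
M5
G00 X30.629 Y122.435
M4 S743
G01 X103.855 Y122.435 F536
G01 X103.855 Y83.320
G01 X30.629 Y83.320
G01 X30.629 Y122.435
M5
G00 X0.000 Y0.000

Since the viewBox matches the mm dimensions, user units are millimetres directly. The only transform is the Y-flip y_m = 173.073 − y_svg.

Shape 1 is a cubic bezier drawn with `<path>`. Its stroke #008000 means engrave at S282, F3141. After flipping Y the toolpath is (142.077,157.361) → (137.548,130.637) → (146.858,79.307) → (160.941,33.521) → (170.728,23.431).

Shape 2 is a rectangle drawn with `<polygon>`. Its stroke #0000ff means cut at S743, F536. After flipping Y the toolpath is (30.629,122.435) → (103.855,122.435) → (103.855,83.320) → (30.629,83.320) → (30.629,122.435), returning to the start.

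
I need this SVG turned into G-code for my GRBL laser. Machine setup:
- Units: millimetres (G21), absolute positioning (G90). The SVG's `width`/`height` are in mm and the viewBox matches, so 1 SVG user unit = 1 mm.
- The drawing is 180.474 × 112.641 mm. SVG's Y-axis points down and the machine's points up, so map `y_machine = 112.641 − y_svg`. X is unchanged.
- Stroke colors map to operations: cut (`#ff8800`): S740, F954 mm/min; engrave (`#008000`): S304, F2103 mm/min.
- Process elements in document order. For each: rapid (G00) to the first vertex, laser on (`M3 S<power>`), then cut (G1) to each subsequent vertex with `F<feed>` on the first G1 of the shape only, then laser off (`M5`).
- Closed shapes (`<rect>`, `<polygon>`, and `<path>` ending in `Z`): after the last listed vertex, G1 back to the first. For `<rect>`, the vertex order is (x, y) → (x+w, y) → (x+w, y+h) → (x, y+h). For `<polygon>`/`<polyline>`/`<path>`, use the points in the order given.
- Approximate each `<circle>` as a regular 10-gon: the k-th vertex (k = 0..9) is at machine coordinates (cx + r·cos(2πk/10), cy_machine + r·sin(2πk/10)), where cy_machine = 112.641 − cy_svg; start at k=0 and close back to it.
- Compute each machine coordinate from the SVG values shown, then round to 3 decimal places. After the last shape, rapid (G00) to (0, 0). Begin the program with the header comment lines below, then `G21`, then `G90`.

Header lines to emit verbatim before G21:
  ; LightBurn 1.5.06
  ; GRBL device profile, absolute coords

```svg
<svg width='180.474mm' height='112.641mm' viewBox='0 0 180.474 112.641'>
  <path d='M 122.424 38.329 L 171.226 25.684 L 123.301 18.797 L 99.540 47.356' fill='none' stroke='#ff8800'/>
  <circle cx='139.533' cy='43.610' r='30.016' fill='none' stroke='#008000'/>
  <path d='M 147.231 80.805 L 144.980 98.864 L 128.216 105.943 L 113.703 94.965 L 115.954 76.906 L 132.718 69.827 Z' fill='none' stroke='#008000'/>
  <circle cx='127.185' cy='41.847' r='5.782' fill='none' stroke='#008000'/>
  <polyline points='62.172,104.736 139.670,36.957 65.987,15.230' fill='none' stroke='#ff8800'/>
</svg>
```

1 u = 1 mm; y_m = 112.641 − y.

[1] `<path>` open polyline, #ff8800→cut S740 F954: (122.424,74.312) → (171.226,86.957) → (123.301,93.844) → (99.540,65.285)

[2] `<circle>` circle, #008000→engrave S304 F2103: (169.549,69.031) → (163.816,86.674) → (148.808,97.578) → (130.258,97.578) → (115.250,86.674) → (109.517,69.031) → (115.250,51.388) → (130.258,40.484) → (148.808,40.484) → (163.816,51.388) → (169.549,69.031) (closed)

[3] `<path>` regular polygon, #008000→engrave S304 F2103: (147.231,31.836) → (144.980,13.777) → (128.216,6.698) → (113.703,17.676) → (115.954,35.735) → (132.718,42.814) → (147.231,31.836) (closed)

[4] `<circle>` circle, #008000→engrave S304 F2103: (132.967,70.794) → (131.863,74.193) → (128.972,76.293) → (125.398,76.293) → (122.507,74.193) → (121.403,70.794) → (122.507,67.395) → (125.398,65.295) → (128.972,65.295) → (131.863,67.395) → (132.967,70.794) (closed)

[5] `<polyline>` open polyline, #ff8800→cut S740 F954: (62.172,7.905) → (139.670,75.684) → (65.987,97.411)

; LightBurn 1.5.06
; GRBL device profile, absolute coords
G21
G90
G00 X122.424 Y74.312
M3 S740
G1 X171.226 Y86.957 F954
G1 X123.301 Y93.844
G1 X99.540 Y65.285
M5
G00 X169.549 Y69.031
M3 S304
G1 X163.816 Y86.674 F2103
G1 X148.808 Y97.578
G1 X130.258 Y97.578
G1 X115.250 Y86.674
G1 X109.517 Y69.031
G1 X115.250 Y51.388
G1 X130.258 Y40.484
G1 X148.808 Y40.484
G1 X163.816 Y51.388
G1 X169.549 Y69.031
M5
G00 X147.231 Y31.836
M3 S304
G1 X144.980 Y13.777 F2103
G1 X128.216 Y6.698
G1 X113.703 Y17.676
G1 X115.954 Y35.735
G1 X132.718 Y42.814
G1 X147.231 Y31.836
M5
G00 X132.967 Y70.794
M3 S304
G1 X131.863 Y74.193 F2103
G1 X128.972 Y76.293
G1 X125.398 Y76.293
G1 X122.507 Y74.193
G1 X121.403 Y70.794
G1 X122.507 Y67.395
G1 X125.398 Y65.295
G1 X128.972 Y65.295
G1 X131.863 Y67.395
G1 X132.967 Y70.794
M5
G00 X62.172 Y7.905
M3 S740
G1 X139.670 Y75.684 F954
G1 X65.987 Y97.411
M5
G00 X0.000 Y0.000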